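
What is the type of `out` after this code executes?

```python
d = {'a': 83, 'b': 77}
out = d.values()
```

.values() returns a dict_values view object

dict_values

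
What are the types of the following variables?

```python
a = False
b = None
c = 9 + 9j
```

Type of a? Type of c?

a is bool; c is complex

bool, complex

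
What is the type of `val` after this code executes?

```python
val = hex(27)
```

hex() returns str representation

str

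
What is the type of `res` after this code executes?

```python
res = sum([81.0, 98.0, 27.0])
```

sum() of floats returns float

float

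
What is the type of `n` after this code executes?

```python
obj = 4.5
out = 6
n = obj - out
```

float - int returns float (4.5 - 6 = -1.5)

float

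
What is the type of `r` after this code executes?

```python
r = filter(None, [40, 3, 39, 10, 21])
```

filter() returns a filter iterator object

filter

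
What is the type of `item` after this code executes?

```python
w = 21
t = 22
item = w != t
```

Comparison operators return bool

bool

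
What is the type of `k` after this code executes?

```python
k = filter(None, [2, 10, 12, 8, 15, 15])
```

filter() returns a filter iterator object

filter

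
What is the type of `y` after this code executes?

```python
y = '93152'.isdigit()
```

str.isdigit() returns bool

bool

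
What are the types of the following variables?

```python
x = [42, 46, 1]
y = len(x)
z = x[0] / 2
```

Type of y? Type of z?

len() returns int; int / int returns float

int, float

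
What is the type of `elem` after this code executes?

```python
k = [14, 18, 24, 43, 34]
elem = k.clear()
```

list.clear() returns None

NoneType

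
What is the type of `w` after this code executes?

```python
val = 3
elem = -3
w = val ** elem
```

int ** negative int returns float

float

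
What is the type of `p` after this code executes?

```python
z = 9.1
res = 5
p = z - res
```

float - int returns float (9.1 - 5 = 4.1)

float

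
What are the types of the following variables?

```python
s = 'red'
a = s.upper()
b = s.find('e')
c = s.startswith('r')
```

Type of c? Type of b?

str.startswith() returns bool; str.find() returns int

bool, int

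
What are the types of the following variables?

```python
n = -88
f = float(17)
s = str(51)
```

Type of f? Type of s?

f is float; s is str

float, str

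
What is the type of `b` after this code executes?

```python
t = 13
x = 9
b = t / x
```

int / int always returns float in Python 3 (13 / 9 = 1.44444)

float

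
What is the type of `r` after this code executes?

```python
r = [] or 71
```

'or' returns first truthy value (71, which is int)

int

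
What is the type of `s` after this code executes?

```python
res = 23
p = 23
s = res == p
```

Equality comparison returns bool

bool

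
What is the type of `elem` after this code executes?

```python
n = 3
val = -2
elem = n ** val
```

int ** negative int returns float

float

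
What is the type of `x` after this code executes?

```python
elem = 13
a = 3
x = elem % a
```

int % int returns int (13 % 3 = 1)

int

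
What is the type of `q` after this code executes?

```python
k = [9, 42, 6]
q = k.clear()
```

list.clear() returns None

NoneType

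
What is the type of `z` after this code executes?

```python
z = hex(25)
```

hex() returns str representation

str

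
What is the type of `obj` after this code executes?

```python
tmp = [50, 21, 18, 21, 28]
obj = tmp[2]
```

Indexing a list of ints returns int (tmp[2] = 18)

int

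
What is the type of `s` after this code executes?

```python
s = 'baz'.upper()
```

str.upper() returns str

str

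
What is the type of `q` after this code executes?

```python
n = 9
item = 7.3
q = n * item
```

int * float returns float (9 * 7.3 = 65.7)

float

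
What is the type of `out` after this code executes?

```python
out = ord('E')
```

ord() returns int (Unicode code point)

int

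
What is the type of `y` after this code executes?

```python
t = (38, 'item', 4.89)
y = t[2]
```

Index 2 of tuple is 4.89 which is float

float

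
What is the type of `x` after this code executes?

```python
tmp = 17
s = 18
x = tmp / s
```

int / int always returns float in Python 3 (17 / 18 = 0.944444)

float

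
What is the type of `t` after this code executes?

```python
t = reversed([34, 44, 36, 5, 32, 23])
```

reversed() on a list returns a list_reverseiterator

list_reverseiterator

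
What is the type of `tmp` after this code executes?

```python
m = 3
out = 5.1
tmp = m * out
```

int * float returns float (3 * 5.1 = 15.3)

float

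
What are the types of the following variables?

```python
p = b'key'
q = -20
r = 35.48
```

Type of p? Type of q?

p is bytes; q is int

bytes, int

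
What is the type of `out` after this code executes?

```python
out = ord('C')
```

ord() returns int (Unicode code point)

int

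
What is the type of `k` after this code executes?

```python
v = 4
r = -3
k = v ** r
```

int ** negative int returns float

float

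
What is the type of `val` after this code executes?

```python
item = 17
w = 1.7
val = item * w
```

int * float returns float (17 * 1.7 = 28.9)

float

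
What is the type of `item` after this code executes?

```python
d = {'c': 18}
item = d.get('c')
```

dict.get() returns the value (int) when key is found

int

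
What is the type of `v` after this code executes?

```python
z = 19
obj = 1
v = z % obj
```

int % int returns int (19 % 1 = 0)

int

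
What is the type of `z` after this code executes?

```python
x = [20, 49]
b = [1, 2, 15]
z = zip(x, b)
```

zip() returns a zip iterator object

zip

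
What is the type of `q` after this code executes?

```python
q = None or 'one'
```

'or' with None returns the other value ('one', str)

str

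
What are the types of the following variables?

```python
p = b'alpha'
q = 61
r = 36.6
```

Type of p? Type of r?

p is bytes; r is float

bytes, float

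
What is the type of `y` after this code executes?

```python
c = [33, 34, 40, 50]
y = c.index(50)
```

list.index() returns int

int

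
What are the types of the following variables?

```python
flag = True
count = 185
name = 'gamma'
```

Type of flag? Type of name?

flag is bool; name is str

bool, str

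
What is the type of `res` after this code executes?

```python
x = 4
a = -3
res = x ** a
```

int ** negative int returns float

float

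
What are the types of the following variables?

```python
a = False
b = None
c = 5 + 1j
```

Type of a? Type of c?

a is bool; c is complex

bool, complex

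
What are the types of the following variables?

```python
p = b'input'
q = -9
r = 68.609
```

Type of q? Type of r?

q is int; r is float

int, float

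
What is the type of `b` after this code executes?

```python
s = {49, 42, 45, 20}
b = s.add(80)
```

set.add() returns None (mutates in place)

NoneType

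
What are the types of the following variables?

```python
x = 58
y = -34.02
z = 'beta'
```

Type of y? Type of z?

y is float; z is str

float, str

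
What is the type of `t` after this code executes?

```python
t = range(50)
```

range() returns a range object

range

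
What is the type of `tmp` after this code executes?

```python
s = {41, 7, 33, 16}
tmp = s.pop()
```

Popping from a set of ints returns int

int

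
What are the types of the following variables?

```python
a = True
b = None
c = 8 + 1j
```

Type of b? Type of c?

b is NoneType; c is complex

NoneType, complex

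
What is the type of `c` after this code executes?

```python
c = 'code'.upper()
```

str.upper() returns str

str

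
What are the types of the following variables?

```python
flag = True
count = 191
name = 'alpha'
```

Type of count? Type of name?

count is int; name is str

int, str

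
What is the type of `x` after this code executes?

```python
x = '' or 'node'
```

'or' returns first truthy value ('node', which is str)

str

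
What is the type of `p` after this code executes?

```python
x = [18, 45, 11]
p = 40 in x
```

'in' operator returns bool

bool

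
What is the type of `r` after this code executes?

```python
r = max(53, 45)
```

max() of ints returns int

int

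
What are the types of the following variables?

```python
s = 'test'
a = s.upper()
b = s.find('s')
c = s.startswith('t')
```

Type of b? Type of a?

str.find() returns int; str.upper() returns str

int, str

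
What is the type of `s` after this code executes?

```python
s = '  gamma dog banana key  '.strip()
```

str.strip() returns str

str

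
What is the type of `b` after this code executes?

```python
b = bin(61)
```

bin() returns str representation

str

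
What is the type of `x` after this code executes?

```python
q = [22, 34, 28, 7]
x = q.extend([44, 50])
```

list.extend() returns None

NoneType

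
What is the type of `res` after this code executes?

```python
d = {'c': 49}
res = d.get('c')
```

dict.get() returns the value (int) when key is found

int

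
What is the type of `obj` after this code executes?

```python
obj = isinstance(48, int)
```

isinstance() returns bool

bool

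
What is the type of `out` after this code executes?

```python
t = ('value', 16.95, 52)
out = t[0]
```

Index 0 of tuple is 'value' which is str

str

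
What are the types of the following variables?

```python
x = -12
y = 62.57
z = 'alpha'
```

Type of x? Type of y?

x is int; y is float

int, float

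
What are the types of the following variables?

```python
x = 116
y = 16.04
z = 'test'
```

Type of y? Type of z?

y is float; z is str

float, str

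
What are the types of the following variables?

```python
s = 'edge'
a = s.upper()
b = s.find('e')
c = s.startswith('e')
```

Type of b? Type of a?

str.find() returns int; str.upper() returns str

int, str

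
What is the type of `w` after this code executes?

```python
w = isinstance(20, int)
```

isinstance() returns bool

bool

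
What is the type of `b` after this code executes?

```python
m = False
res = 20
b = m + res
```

bool + int returns int (False is 0, so 0 + 20 = 20)

int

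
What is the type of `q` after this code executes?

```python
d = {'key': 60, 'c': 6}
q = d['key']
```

Accessing dict[str, int] with key 'key' returns int value 60

int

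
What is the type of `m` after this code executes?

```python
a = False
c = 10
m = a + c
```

bool + int returns int (False is 0, so 0 + 10 = 10)

int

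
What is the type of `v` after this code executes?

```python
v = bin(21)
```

bin() returns str representation

str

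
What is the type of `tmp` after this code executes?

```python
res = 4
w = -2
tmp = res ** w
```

int ** negative int returns float

float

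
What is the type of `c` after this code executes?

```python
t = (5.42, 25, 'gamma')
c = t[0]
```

Index 0 of tuple is 5.42 which is float

float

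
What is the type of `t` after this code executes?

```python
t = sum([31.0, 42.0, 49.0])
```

sum() of floats returns float

float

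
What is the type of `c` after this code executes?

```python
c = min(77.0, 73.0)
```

min() of floats returns float

float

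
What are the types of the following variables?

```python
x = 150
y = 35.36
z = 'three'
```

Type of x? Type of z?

x is int; z is str

int, str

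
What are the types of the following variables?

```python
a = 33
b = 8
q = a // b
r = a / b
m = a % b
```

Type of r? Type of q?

int / int returns float; int // int returns int

float, int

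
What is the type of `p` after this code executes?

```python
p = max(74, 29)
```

max() of ints returns int

int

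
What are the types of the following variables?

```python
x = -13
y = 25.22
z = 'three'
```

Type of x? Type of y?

x is int; y is float

int, float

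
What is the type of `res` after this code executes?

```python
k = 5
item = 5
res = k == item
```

Equality comparison returns bool

bool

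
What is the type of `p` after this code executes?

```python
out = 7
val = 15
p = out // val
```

int // int returns int (7 // 15 = 0)

int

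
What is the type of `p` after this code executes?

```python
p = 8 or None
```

'or' returns first truthy value (8, int)

int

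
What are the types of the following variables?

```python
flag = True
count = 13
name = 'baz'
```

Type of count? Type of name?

count is int; name is str

int, str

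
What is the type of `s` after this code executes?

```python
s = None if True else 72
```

Ternary: condition is True, if branch (None) taken → NoneType

NoneType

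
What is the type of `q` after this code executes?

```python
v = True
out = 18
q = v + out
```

bool + int returns int (True is 1, so 1 + 18 = 19)

int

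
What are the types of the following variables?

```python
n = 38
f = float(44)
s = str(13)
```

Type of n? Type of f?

n is int; f is float

int, float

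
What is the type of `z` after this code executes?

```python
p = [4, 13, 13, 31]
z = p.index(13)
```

list.index() returns int

int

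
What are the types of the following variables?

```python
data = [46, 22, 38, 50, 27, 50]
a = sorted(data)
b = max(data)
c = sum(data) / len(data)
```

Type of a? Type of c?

sorted() returns list; int / int returns float

list, float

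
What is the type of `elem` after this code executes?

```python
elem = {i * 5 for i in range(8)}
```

A set comprehension {expr for x in iterable} produces a set

set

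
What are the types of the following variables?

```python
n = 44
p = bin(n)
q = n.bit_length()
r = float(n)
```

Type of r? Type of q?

float() returns float; int.bit_length() returns int

float, int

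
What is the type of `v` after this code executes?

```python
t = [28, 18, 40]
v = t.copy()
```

list.copy() returns list

list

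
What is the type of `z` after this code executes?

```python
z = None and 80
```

'and' returns first falsy value (None)

NoneType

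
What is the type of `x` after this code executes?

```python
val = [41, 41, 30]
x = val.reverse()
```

list.reverse() returns None

NoneType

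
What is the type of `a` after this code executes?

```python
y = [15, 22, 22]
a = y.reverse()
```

list.reverse() returns None

NoneType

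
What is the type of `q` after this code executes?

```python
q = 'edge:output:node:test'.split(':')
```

str.split() returns list

list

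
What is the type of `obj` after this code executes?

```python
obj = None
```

None has type NoneType

NoneType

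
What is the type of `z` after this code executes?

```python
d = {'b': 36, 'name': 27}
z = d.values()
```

.values() returns a dict_values view object

dict_values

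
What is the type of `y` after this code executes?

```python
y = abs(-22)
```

abs() of int returns int

int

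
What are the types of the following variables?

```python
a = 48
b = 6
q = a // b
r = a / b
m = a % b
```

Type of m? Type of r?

int % int returns int; int / int returns float

int, float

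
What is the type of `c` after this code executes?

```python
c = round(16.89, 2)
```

round() with ndigits arg returns float

float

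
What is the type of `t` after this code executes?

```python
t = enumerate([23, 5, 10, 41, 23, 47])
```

enumerate() returns an enumerate iterator object

enumerate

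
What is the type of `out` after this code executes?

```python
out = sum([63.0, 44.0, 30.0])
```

sum() of floats returns float

float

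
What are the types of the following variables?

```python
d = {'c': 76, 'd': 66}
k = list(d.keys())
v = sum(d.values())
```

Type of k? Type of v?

list(...) returns list; sum of int values returns int

list, int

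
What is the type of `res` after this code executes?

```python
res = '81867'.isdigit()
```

str.isdigit() returns bool

bool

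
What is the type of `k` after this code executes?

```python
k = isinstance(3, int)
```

isinstance() returns bool

bool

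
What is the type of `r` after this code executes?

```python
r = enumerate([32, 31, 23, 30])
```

enumerate() returns an enumerate iterator object

enumerate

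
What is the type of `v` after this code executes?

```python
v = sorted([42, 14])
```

sorted() always returns list

list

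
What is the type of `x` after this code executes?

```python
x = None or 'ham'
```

'or' with None returns the other value ('ham', str)

str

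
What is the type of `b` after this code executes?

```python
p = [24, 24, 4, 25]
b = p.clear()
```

list.clear() returns None

NoneType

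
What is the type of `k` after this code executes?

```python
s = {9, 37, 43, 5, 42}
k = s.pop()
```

Popping from a set of ints returns int

int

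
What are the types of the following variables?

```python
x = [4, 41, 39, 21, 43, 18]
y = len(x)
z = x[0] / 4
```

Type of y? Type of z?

len() returns int; int / int returns float

int, float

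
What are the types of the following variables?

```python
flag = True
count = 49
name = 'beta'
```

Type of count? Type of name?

count is int; name is str

int, str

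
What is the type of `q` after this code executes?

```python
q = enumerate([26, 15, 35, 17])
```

enumerate() returns an enumerate iterator object

enumerate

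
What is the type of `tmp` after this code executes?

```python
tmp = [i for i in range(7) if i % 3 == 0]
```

A list comprehension [...] produces a list

list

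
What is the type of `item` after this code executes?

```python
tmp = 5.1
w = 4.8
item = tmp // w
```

float // float returns float (floor division preserves float type)

float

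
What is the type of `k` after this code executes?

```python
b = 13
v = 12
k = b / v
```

int / int always returns float in Python 3 (13 / 12 = 1.08333)

float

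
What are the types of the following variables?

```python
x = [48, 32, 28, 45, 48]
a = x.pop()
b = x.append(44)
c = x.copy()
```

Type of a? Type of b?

list.pop() returns the element (int); list.append() returns None

int, NoneType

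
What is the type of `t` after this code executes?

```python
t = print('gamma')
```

print() returns None

NoneType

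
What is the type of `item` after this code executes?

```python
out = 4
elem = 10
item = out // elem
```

int // int returns int (4 // 10 = 0)

int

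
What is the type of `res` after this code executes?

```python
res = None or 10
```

'or' with None returns the other value (10, int)

int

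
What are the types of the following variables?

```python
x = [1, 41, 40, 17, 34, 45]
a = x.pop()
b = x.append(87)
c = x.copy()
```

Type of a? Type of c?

list.pop() returns the element (int); list.copy() returns list

int, list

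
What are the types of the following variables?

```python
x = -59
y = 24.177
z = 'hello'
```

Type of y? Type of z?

y is float; z is str

float, str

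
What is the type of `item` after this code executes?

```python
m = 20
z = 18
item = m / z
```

int / int always returns float in Python 3 (20 / 18 = 1.11111)

float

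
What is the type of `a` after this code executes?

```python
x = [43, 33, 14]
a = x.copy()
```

list.copy() returns list

list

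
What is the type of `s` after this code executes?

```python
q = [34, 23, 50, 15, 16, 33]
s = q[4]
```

Indexing a list of ints returns int (q[4] = 16)

int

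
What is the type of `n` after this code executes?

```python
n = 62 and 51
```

'and' returns the last value when all truthy (51, which is int)

int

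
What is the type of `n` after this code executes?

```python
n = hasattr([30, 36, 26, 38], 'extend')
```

hasattr() returns bool

bool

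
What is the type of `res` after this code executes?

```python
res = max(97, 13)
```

max() of ints returns int

int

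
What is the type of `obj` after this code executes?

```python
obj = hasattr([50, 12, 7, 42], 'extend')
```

hasattr() returns bool

bool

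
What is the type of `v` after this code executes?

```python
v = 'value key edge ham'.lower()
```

str.lower() returns str

str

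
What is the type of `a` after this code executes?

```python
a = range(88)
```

range() returns a range object

range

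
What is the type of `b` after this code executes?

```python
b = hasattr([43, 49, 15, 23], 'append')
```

hasattr() returns bool

bool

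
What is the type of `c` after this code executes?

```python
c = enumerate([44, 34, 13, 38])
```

enumerate() returns an enumerate iterator object

enumerate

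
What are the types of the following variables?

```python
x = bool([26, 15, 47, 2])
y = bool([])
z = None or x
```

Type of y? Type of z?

bool() returns bool; None or <bool> returns the bool

bool, bool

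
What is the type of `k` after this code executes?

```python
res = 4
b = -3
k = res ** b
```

int ** negative int returns float

float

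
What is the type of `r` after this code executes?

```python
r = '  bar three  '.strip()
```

str.strip() returns str

str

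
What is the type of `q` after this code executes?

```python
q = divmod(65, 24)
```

divmod() returns a tuple (quotient, remainder)

tuple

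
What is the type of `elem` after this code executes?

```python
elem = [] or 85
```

'or' returns first truthy value (85, which is int)

int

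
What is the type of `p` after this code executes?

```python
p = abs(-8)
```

abs() of int returns int

int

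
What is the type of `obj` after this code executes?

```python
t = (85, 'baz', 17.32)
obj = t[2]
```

Index 2 of tuple is 17.32 which is float

float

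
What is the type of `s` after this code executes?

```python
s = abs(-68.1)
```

abs() of float returns float

float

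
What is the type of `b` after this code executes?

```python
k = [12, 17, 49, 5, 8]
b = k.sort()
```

list.sort() returns None (sorts in place)

NoneType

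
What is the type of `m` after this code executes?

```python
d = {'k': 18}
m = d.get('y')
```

dict.get() returns None when key 'y' is not found and no default given

NoneType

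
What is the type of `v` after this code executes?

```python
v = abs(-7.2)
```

abs() of float returns float

float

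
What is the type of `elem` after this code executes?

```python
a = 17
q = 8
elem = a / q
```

int / int always returns float in Python 3 (17 / 8 = 2.125)

float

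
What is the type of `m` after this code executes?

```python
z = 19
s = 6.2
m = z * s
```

int * float returns float (19 * 6.2 = 117.8)

float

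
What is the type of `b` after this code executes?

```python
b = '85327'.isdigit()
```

str.isdigit() returns bool

bool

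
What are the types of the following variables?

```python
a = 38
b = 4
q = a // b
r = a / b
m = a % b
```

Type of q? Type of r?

int // int returns int; int / int returns float

int, float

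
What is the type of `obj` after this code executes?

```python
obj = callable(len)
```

callable() returns bool

bool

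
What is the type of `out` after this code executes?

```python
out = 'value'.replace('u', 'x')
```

str.replace() returns str

str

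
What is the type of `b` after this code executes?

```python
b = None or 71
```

'or' with None returns the other value (71, int)

int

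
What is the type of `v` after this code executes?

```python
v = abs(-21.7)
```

abs() of float returns float

float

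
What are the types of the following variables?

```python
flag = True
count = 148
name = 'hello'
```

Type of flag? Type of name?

flag is bool; name is str

bool, str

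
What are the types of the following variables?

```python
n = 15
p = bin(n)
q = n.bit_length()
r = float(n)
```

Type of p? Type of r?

bin() returns str; float() returns float

str, float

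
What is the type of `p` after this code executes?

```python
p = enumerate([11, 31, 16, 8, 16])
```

enumerate() returns an enumerate iterator object

enumerate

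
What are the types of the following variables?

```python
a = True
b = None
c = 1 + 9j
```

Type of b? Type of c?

b is NoneType; c is complex

NoneType, complex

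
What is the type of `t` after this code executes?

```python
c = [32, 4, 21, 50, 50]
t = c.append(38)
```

list.append() returns None (mutates in place)

NoneType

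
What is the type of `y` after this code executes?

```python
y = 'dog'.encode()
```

str.encode() returns bytes

bytes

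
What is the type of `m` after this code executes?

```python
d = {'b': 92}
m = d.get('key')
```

dict.get() returns None when key 'key' is not found and no default given

NoneType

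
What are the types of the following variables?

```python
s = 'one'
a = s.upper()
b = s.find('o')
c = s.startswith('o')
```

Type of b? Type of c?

str.find() returns int; str.startswith() returns bool

int, bool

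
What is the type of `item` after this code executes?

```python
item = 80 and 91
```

'and' returns the last value when all truthy (91, which is int)

int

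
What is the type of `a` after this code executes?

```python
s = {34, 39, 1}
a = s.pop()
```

Popping from a set of ints returns int

int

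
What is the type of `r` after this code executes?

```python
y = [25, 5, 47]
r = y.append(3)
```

list.append() returns None (mutates in place)

NoneType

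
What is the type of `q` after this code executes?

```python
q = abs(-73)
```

abs() of int returns int

int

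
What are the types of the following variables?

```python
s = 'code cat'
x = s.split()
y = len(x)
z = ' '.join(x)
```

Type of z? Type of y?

str.join() returns str; len() returns int

str, int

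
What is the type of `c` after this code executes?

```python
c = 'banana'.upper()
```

str.upper() returns str

str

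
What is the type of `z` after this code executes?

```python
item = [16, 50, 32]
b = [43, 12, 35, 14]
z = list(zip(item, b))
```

list(zip(...)) returns a list of tuples

list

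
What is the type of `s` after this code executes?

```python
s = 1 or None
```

'or' returns first truthy value (1, int)

int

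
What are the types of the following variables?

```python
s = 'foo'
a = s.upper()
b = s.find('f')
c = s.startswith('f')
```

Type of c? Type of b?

str.startswith() returns bool; str.find() returns int

bool, int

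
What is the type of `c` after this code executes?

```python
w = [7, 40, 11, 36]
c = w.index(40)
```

list.index() returns int

int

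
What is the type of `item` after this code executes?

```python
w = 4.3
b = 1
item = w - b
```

float - int returns float (4.3 - 1 = 3.3)

float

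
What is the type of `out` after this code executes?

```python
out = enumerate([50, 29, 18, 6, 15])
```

enumerate() returns an enumerate iterator object

enumerate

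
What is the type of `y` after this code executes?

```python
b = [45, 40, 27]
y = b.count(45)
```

list.count() returns int

int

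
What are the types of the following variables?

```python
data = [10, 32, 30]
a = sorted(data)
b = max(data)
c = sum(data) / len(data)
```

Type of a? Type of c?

sorted() returns list; int / int returns float

list, float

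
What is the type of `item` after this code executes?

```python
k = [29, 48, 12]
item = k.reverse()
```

list.reverse() returns None

NoneType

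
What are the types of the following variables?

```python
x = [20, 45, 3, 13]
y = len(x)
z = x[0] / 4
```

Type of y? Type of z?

len() returns int; int / int returns float

int, float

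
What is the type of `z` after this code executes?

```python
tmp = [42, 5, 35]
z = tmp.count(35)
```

list.count() returns int

int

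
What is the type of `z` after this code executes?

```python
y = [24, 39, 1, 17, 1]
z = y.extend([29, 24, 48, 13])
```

list.extend() returns None

NoneType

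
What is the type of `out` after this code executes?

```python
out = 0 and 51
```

'and' returns the first falsy value (0, which is int)

int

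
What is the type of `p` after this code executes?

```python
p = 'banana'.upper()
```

str.upper() returns str

str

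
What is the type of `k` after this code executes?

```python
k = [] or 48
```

'or' returns first truthy value (48, which is int)

int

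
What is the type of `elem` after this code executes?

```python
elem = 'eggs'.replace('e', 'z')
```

str.replace() returns str

str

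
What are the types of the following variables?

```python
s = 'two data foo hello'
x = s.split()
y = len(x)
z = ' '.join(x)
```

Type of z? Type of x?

str.join() returns str; str.split() returns list

str, list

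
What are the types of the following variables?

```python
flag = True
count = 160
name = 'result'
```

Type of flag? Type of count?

flag is bool; count is int

bool, int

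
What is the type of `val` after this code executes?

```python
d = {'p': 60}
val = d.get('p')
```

dict.get() returns the value (int) when key is found

int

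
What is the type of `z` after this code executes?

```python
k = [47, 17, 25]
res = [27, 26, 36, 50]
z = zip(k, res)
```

zip() returns a zip iterator object

zip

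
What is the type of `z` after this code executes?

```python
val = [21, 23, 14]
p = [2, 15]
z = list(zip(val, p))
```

list(zip(...)) returns a list of tuples

list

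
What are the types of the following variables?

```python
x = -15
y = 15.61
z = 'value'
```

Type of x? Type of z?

x is int; z is str

int, str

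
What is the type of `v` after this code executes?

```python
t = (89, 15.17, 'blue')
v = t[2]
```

Index 2 of tuple is 'blue' which is str

str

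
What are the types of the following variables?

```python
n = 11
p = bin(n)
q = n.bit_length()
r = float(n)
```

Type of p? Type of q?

bin() returns str; int.bit_length() returns int

str, int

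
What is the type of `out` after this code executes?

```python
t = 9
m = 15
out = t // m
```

int // int returns int (9 // 15 = 0)

int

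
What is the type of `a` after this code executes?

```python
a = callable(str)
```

callable() returns bool

bool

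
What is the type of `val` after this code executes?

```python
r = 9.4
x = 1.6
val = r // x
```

float // float returns float (floor division preserves float type)

float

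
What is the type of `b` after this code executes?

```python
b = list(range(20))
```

list(range(...)) returns list

list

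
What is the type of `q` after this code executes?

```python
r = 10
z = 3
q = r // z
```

int // int returns int (10 // 3 = 3)

int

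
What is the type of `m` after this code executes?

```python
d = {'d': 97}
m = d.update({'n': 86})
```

dict.update() returns None

NoneType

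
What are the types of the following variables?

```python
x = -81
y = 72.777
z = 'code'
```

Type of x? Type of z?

x is int; z is str

int, str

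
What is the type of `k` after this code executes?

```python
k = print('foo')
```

print() returns None

NoneType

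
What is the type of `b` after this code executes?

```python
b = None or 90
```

'or' with None returns the other value (90, int)

int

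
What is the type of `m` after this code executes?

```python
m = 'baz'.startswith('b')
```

str.startswith() returns bool

bool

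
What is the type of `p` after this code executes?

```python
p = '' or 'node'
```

'or' returns first truthy value ('node', which is str)

str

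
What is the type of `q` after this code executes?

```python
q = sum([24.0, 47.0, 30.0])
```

sum() of floats returns float

float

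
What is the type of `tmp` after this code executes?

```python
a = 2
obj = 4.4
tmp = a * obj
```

int * float returns float (2 * 4.4 = 8.8)

float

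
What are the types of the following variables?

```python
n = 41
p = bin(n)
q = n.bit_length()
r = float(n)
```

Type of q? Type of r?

int.bit_length() returns int; float() returns float

int, float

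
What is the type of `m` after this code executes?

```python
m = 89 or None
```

'or' returns first truthy value (89, int)

int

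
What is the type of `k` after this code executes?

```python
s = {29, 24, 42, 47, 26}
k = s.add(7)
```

set.add() returns None (mutates in place)

NoneType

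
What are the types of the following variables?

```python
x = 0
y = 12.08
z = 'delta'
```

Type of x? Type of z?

x is int; z is str

int, str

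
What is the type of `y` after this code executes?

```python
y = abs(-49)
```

abs() of int returns int

int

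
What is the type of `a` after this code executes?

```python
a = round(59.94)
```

round() with no ndigits arg returns int

int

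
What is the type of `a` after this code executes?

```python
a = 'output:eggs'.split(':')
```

str.split() returns list

list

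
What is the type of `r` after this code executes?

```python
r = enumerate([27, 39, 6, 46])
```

enumerate() returns an enumerate iterator object

enumerate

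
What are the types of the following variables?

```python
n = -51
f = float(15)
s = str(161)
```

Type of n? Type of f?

n is int; f is float

int, float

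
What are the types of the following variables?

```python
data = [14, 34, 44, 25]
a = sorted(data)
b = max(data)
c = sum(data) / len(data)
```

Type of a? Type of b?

sorted() returns list; max of ints returns int

list, int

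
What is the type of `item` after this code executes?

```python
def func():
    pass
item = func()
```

A function with no return statement returns None

NoneType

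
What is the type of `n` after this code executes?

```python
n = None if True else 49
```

Ternary: condition is True, if branch (None) taken → NoneType

NoneType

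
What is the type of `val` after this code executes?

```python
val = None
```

None has type NoneType

NoneType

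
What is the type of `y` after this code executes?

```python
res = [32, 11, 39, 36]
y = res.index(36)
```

list.index() returns int

int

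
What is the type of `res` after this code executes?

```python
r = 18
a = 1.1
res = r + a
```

int + float returns float (18 + 1.1 = 19.1)

float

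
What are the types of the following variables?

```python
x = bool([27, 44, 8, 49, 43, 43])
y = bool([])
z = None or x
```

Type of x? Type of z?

bool() returns bool; None or <bool> returns the bool

bool, bool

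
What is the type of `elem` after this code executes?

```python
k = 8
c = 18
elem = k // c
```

int // int returns int (8 // 18 = 0)

int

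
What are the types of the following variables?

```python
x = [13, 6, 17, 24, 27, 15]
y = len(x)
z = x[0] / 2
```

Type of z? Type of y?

int / int returns float; len() returns int

float, int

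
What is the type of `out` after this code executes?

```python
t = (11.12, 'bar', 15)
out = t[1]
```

Index 1 of tuple is 'bar' which is str

str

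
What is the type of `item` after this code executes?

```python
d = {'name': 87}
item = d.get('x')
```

dict.get() returns None when key 'x' is not found and no default given

NoneType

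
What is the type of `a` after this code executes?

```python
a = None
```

None has type NoneType

NoneType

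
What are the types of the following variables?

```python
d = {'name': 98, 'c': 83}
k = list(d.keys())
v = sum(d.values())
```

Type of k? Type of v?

list(...) returns list; sum of int values returns int

list, int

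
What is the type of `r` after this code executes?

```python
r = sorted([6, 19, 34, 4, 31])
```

sorted() always returns list

list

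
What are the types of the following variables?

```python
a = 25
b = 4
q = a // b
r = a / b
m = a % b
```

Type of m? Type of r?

int % int returns int; int / int returns float

int, float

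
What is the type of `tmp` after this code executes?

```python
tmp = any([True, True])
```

any() returns bool

bool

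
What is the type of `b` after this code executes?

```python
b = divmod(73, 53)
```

divmod() returns a tuple (quotient, remainder)

tuple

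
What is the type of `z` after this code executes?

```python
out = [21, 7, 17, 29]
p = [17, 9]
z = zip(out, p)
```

zip() returns a zip iterator object

zip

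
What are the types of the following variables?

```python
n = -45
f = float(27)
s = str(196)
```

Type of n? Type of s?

n is int; s is str

int, str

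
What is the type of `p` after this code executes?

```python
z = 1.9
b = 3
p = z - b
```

float - int returns float (1.9 - 3 = -1.1)

float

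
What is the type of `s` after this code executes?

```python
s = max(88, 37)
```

max() of ints returns int

int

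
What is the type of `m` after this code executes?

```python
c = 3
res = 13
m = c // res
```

int // int returns int (3 // 13 = 0)

int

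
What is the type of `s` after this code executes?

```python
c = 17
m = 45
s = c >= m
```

Comparison operators return bool

bool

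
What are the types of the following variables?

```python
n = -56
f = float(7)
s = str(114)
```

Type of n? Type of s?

n is int; s is str

int, str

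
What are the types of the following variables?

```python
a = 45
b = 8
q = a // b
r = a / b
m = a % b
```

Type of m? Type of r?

int % int returns int; int / int returns float

int, float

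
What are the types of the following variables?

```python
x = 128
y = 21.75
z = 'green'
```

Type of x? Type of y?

x is int; y is float

int, float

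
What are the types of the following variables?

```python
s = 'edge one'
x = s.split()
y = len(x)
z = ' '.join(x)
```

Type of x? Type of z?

str.split() returns list; str.join() returns str

list, str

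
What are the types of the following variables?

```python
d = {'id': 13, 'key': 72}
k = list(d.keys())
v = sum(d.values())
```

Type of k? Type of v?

list(...) returns list; sum of int values returns int

list, int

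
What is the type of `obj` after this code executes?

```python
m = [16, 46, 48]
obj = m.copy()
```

list.copy() returns list

list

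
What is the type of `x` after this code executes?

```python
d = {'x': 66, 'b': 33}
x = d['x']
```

Accessing dict[str, int] with key 'x' returns int value 66

int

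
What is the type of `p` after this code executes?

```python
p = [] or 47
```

'or' returns first truthy value (47, which is int)

int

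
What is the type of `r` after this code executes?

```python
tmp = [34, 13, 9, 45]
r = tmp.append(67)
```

list.append() returns None (mutates in place)

NoneType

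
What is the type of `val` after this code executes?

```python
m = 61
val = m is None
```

'is' comparison returns bool

bool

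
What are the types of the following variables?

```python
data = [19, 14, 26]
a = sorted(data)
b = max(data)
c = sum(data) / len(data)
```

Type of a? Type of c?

sorted() returns list; int / int returns float

list, float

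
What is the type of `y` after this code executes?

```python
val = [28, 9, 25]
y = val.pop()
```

list.pop() returns the popped element (int here)

int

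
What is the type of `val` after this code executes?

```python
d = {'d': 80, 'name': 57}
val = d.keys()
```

.keys() returns a dict_keys view object

dict_keys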